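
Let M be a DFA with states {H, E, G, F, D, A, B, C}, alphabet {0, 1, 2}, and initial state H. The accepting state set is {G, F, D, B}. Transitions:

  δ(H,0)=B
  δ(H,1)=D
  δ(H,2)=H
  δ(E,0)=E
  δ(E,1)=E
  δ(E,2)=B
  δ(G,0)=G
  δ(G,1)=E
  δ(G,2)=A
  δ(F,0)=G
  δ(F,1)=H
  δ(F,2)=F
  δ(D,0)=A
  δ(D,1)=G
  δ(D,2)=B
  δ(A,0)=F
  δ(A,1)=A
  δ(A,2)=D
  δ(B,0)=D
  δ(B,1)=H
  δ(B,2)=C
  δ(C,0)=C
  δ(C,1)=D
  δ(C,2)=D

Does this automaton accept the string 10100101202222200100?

Yes

H → D → A → A → F → G → E → E → E → B → D → B → C → D → B → C → C → C → D → A → F
End state F is accepting.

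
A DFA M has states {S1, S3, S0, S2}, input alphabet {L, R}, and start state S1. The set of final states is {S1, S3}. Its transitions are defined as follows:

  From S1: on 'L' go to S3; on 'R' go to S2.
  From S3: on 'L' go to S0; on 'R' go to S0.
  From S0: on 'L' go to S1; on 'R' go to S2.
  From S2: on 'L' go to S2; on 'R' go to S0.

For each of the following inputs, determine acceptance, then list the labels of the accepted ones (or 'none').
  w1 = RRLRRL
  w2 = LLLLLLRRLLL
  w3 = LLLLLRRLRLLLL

w1

w1:
  start at S1
  read 'R': S1 → S2
  read 'R': S2 → S0
  read 'L': S0 → S1
  read 'R': S1 → S2
  read 'R': S2 → S0
  read 'L': S0 → S1
  end S1, accepted
w2:
  start at S1
  read 'L': S1 → S3
  read 'L': S3 → S0
  read 'L': S0 → S1
  read 'L': S1 → S3
  read 'L': S3 → S0
  read 'L': S0 → S1
  read 'R': S1 → S2
  read 'R': S2 → S0
  read 'L': S0 → S1
  read 'L': S1 → S3
  read 'L': S3 → S0
  end S0, rejected
w3:
  start at S1
  read 'L': S1 → S3
  read 'L': S3 → S0
  read 'L': S0 → S1
  read 'L': S1 → S3
  read 'L': S3 → S0
  read 'R': S0 → S2
  read 'R': S2 → S0
  read 'L': S0 → S1
  read 'R': S1 → S2
  read 'L': S2 → S2
  read 'L': S2 → S2
  read 'L': S2 → S2
  read 'L': S2 → S2
  end S2, rejected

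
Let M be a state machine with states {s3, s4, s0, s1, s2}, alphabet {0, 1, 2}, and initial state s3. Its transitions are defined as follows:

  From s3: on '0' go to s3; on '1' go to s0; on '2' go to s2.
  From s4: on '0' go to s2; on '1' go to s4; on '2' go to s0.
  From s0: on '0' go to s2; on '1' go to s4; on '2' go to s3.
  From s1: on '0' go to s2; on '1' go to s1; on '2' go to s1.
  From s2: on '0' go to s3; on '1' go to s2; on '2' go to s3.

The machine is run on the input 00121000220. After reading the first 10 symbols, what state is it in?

s3

Trace: s3 -0-> s3 -0-> s3 -1-> s0 -2-> s3 -1-> s0 -0-> s2 -0-> s3 -0-> s3 -2-> s2 -2-> s3
After 10 symbols: s3.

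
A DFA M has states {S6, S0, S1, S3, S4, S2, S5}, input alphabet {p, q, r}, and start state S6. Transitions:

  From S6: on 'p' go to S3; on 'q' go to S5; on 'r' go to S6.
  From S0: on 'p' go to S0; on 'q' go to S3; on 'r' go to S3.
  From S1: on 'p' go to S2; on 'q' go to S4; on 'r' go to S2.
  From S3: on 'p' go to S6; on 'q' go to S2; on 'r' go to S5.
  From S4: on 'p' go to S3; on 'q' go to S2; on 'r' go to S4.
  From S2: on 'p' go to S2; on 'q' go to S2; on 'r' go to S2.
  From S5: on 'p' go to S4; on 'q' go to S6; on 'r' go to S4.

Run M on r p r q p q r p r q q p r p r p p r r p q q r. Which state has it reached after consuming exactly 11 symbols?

S2

start at S6
read 'r': S6 → S6
read 'p': S6 → S3
read 'r': S3 → S5
read 'q': S5 → S6
read 'p': S6 → S3
read 'q': S3 → S2
read 'r': S2 → S2
read 'p': S2 → S2
read 'r': S2 → S2
read 'q': S2 → S2
read 'q': S2 → S2
After 11 symbols: S2.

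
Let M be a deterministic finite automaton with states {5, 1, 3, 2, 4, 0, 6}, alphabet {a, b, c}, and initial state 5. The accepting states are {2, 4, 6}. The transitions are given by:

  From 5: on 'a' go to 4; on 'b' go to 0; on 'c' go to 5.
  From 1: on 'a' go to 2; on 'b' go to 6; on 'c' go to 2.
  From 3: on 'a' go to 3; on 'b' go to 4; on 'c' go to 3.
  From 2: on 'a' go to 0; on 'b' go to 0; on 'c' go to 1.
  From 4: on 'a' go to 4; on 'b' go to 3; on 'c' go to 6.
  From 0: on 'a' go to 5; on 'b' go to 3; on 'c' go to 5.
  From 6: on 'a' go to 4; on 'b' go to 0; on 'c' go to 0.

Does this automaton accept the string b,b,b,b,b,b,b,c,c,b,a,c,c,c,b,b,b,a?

start at 5
read 'b': 5 → 0
read 'b': 0 → 3
read 'b': 3 → 4
read 'b': 4 → 3
read 'b': 3 → 4
read 'b': 4 → 3
read 'b': 3 → 4
read 'c': 4 → 6
read 'c': 6 → 0
read 'b': 0 → 3
read 'a': 3 → 3
read 'c': 3 → 3
read 'c': 3 → 3
read 'c': 3 → 3
read 'b': 3 → 4
read 'b': 4 → 3
read 'b': 3 → 4
read 'a': 4 → 4
End state 4 is accepting.

Yes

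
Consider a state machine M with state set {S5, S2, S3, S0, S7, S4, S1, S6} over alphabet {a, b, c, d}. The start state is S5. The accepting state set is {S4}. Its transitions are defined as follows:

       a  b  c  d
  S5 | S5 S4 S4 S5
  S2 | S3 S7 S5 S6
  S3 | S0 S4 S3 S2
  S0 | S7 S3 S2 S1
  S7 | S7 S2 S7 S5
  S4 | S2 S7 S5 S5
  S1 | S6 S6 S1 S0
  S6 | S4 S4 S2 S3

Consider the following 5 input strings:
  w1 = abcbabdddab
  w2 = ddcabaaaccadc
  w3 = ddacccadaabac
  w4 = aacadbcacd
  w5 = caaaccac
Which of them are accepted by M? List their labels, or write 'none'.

w1, w2, w5

w1: S5 → S5 → S4 → S5 → S4 → S2 → S7 → S5 → S5 → S5 → S5 → S4  → end S4, accepted
w2: S5 → S5 → S5 → S4 → S2 → S7 → S7 → S7 → S7 → S7 → S7 → S7 → S5 → S4  → end S4, accepted
w3: S5 → S5 → S5 → S5 → S4 → S5 → S4 → S2 → S6 → S4 → S2 → S7 → S7 → S7  → end S7, rejected
w4: S5 → S5 → S5 → S4 → S2 → S6 → S4 → S5 → S5 → S4 → S5  → end S5, rejected
w5: S5 → S4 → S2 → S3 → S0 → S2 → S5 → S5 → S4  → end S4, accepted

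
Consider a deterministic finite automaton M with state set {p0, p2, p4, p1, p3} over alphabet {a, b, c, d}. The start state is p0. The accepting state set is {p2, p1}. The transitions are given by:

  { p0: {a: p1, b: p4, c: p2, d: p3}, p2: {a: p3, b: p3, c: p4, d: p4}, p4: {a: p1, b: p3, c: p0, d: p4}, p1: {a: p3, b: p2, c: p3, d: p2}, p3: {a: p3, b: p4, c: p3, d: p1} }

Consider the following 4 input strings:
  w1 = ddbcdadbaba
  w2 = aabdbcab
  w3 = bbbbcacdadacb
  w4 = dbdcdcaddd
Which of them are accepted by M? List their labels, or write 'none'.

w1: p0 → p3 → p1 → p2 → p4 → p4 → p1 → p2 → p3 → p3 → p4 → p1  → end p1, accepted
w2: p0 → p1 → p3 → p4 → p4 → p3 → p3 → p3 → p4  → end p4, rejected
w3: p0 → p4 → p3 → p4 → p3 → p3 → p3 → p3 → p1 → p3 → p1 → p3 → p3 → p4  → end p4, rejected
w4: p0 → p3 → p4 → p4 → p0 → p3 → p3 → p3 → p1 → p2 → p4  → end p4, rejected

w1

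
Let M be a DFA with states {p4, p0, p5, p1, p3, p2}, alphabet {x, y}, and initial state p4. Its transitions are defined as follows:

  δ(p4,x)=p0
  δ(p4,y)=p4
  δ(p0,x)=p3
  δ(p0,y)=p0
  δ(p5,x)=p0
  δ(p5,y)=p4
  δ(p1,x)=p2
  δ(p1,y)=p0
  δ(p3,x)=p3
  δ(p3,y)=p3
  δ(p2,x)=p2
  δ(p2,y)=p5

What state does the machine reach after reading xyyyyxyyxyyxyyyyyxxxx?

p3

p4 → p0 → p0 → p0 → p0 → p0 → p3 → p3 → p3 → p3 → p3 → p3 → p3 → p3 → p3 → p3 → p3 → p3 → p3 → p3 → p3 → p3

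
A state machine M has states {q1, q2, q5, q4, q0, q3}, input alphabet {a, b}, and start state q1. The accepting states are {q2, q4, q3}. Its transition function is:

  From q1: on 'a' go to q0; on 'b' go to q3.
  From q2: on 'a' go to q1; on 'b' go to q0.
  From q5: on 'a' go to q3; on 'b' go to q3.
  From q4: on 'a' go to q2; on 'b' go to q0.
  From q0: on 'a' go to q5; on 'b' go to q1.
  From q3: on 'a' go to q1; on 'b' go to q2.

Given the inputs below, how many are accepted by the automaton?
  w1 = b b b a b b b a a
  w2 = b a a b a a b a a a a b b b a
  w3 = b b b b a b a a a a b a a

1

w1: q1 → q3 → q2 → q0 → q5 → q3 → q2 → q0 → q5 → q3  → end q3, accepted
w2: q1 → q3 → q1 → q0 → q1 → q0 → q5 → q3 → q1 → q0 → q5 → q3 → q2 → q0 → q1 → q0  → end q0, rejected
w3: q1 → q3 → q2 → q0 → q1 → q0 → q1 → q0 → q5 → q3 → q1 → q3 → q1 → q0  → end q0, rejected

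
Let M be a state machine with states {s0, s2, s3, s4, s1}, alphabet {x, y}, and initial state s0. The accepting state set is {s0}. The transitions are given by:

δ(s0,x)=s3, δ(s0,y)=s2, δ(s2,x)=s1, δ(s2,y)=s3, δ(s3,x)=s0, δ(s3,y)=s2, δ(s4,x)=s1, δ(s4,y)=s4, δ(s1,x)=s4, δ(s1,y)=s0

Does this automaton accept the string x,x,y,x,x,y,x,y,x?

Trace: s0 -x-> s3 -x-> s0 -y-> s2 -x-> s1 -x-> s4 -y-> s4 -x-> s1 -y-> s0 -x-> s3
End state s3 is not accepting.

No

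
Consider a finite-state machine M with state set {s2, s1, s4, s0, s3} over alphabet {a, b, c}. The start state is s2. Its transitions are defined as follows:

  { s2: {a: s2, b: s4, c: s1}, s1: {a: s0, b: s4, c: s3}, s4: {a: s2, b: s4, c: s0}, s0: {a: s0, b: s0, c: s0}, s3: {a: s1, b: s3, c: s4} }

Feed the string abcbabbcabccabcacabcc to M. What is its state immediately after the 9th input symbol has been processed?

start at s2
read 'a': s2 → s2
read 'b': s2 → s4
read 'c': s4 → s0
read 'b': s0 → s0
read 'a': s0 → s0
read 'b': s0 → s0
read 'b': s0 → s0
read 'c': s0 → s0
read 'a': s0 → s0
After 9 symbols: s0.

s0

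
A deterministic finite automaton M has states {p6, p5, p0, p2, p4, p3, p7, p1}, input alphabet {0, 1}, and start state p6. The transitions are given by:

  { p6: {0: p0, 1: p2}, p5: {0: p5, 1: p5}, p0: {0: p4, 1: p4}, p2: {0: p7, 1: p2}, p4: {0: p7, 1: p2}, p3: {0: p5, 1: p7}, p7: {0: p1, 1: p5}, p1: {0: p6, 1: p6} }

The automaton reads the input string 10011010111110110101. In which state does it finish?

Trace: p6 -1-> p2 -0-> p7 -0-> p1 -1-> p6 -1-> p2 -0-> p7 -1-> p5 -0-> p5 -1-> p5 -1-> p5 -1-> p5 -1-> p5 -1-> p5 -0-> p5 -1-> p5 -1-> p5 -0-> p5 -1-> p5 -0-> p5 -1-> p5

p5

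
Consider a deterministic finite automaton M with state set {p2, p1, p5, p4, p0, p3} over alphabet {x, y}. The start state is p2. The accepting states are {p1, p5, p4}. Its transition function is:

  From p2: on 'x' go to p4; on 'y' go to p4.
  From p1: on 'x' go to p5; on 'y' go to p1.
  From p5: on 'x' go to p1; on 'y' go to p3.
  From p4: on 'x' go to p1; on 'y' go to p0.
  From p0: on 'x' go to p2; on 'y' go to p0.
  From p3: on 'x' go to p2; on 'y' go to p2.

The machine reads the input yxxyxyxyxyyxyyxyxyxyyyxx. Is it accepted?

Yes

Trace: p2 -y-> p4 -x-> p1 -x-> p5 -y-> p3 -x-> p2 -y-> p4 -x-> p1 -y-> p1 -x-> p5 -y-> p3 -y-> p2 -x-> p4 -y-> p0 -y-> p0 -x-> p2 -y-> p4 -x-> p1 -y-> p1 -x-> p5 -y-> p3 -y-> p2 -y-> p4 -x-> p1 -x-> p5
End state p5 is accepting.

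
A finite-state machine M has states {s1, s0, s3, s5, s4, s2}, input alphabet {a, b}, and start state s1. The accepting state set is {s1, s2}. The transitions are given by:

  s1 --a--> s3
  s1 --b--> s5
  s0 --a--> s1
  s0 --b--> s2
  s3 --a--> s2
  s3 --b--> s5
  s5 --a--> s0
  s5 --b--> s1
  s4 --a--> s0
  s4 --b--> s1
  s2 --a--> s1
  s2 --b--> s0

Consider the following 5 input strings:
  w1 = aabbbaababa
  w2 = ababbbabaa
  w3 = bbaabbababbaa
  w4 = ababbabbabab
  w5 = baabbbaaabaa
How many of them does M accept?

4

w1: s1 → s3 → s2 → s0 → s2 → s0 → s1 → s3 → s5 → s0 → s2 → s1  → end s1, accepted
w2: s1 → s3 → s5 → s0 → s2 → s0 → s2 → s1 → s5 → s0 → s1  → end s1, accepted
w3: s1 → s5 → s1 → s3 → s2 → s0 → s2 → s1 → s5 → s0 → s2 → s0 → s1 → s3  → end s3, rejected
w4: s1 → s3 → s5 → s0 → s2 → s0 → s1 → s5 → s1 → s3 → s5 → s0 → s2  → end s2, accepted
w5: s1 → s5 → s0 → s1 → s5 → s1 → s5 → s0 → s1 → s3 → s5 → s0 → s1  → end s1, accepted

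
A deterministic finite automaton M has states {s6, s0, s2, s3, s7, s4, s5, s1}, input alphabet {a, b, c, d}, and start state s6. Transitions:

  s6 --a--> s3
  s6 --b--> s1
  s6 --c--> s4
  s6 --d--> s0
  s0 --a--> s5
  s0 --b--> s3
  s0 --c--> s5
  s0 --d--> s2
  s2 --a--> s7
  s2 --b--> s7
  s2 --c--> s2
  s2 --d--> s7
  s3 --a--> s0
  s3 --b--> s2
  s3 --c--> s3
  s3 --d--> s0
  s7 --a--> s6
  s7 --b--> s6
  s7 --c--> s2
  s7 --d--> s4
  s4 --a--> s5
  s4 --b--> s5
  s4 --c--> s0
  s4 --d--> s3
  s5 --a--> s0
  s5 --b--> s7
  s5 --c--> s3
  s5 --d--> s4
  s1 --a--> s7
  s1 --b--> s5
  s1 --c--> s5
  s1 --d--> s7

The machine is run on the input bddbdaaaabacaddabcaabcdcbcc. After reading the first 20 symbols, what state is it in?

Trace: s6 -b-> s1 -d-> s7 -d-> s4 -b-> s5 -d-> s4 -a-> s5 -a-> s0 -a-> s5 -a-> s0 -b-> s3 -a-> s0 -c-> s5 -a-> s0 -d-> s2 -d-> s7 -a-> s6 -b-> s1 -c-> s5 -a-> s0 -a-> s5
After 20 symbols: s5.

s5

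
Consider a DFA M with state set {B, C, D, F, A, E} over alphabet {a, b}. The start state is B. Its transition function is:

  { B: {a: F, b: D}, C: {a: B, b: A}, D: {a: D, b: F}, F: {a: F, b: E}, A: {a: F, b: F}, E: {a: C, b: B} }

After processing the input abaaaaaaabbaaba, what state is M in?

C

Trace: B -a-> F -b-> E -a-> C -a-> B -a-> F -a-> F -a-> F -a-> F -a-> F -b-> E -b-> B -a-> F -a-> F -b-> E -a-> C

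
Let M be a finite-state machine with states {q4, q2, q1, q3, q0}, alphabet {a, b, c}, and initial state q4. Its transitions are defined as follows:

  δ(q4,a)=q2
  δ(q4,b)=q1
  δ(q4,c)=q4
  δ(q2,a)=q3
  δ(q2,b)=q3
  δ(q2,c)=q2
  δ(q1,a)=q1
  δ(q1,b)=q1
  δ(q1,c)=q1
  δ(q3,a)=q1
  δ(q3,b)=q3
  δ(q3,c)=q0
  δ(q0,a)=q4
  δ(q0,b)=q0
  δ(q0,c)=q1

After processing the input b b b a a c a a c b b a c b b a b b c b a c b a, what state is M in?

Trace: q4 -b-> q1 -b-> q1 -b-> q1 -a-> q1 -a-> q1 -c-> q1 -a-> q1 -a-> q1 -c-> q1 -b-> q1 -b-> q1 -a-> q1 -c-> q1 -b-> q1 -b-> q1 -a-> q1 -b-> q1 -b-> q1 -c-> q1 -b-> q1 -a-> q1 -c-> q1 -b-> q1 -a-> q1

q1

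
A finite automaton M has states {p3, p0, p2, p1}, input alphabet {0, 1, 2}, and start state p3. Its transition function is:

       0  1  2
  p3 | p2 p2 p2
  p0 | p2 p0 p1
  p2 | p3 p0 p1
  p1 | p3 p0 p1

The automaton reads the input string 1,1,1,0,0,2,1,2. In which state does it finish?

p3 → p2 → p0 → p0 → p2 → p3 → p2 → p0 → p1

p1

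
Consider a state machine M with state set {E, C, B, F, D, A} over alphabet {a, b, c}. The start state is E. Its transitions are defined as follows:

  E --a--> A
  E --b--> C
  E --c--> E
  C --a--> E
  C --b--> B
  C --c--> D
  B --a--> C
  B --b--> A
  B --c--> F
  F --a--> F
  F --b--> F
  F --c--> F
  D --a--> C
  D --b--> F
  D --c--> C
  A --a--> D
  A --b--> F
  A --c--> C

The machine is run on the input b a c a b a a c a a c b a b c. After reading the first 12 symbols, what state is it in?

start at E
read 'b': E → C
read 'a': C → E
read 'c': E → E
read 'a': E → A
read 'b': A → F
read 'a': F → F
read 'a': F → F
read 'c': F → F
read 'a': F → F
read 'a': F → F
read 'c': F → F
read 'b': F → F
After 12 symbols: F.

F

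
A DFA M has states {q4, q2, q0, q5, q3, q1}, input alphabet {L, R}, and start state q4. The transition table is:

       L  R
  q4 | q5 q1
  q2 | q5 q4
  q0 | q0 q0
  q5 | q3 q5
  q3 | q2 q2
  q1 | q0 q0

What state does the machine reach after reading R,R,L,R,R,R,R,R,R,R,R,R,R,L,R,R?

q0

start at q4
read 'R': q4 → q1
read 'R': q1 → q0
read 'L': q0 → q0
read 'R': q0 → q0
read 'R': q0 → q0
read 'R': q0 → q0
read 'R': q0 → q0
read 'R': q0 → q0
read 'R': q0 → q0
read 'R': q0 → q0
read 'R': q0 → q0
read 'R': q0 → q0
read 'R': q0 → q0
read 'L': q0 → q0
read 'R': q0 → q0
read 'R': q0 → q0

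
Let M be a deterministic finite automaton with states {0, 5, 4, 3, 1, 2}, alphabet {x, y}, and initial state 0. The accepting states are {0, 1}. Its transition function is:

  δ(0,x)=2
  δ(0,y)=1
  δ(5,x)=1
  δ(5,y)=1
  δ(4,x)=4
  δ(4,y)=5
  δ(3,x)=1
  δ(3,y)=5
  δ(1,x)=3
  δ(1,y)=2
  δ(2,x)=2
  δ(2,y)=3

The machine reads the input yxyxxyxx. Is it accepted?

No

Trace: 0 -y-> 1 -x-> 3 -y-> 5 -x-> 1 -x-> 3 -y-> 5 -x-> 1 -x-> 3
End state 3 is not accepting.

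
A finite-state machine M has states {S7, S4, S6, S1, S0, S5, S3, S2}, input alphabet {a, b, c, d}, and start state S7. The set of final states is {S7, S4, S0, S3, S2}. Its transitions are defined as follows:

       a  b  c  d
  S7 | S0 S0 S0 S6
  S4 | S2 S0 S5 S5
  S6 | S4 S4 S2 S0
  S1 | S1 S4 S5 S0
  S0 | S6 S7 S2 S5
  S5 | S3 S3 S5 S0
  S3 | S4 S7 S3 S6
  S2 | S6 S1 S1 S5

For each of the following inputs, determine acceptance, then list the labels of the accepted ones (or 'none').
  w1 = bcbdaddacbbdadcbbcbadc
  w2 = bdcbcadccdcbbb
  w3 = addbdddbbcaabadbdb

w1: Trace: S7 -b-> S0 -c-> S2 -b-> S1 -d-> S0 -a-> S6 -d-> S0 -d-> S5 -a-> S3 -c-> S3 -b-> S7 -b-> S0 -d-> S5 -a-> S3 -d-> S6 -c-> S2 -b-> S1 -b-> S4 -c-> S5 -b-> S3 -a-> S4 -d-> S5 -c-> S5  → end S5, rejected
w2: Trace: S7 -b-> S0 -d-> S5 -c-> S5 -b-> S3 -c-> S3 -a-> S4 -d-> S5 -c-> S5 -c-> S5 -d-> S0 -c-> S2 -b-> S1 -b-> S4 -b-> S0  → end S0, accepted
w3: Trace: S7 -a-> S0 -d-> S5 -d-> S0 -b-> S7 -d-> S6 -d-> S0 -d-> S5 -b-> S3 -b-> S7 -c-> S0 -a-> S6 -a-> S4 -b-> S0 -a-> S6 -d-> S0 -b-> S7 -d-> S6 -b-> S4  → end S4, accepted

w2, w3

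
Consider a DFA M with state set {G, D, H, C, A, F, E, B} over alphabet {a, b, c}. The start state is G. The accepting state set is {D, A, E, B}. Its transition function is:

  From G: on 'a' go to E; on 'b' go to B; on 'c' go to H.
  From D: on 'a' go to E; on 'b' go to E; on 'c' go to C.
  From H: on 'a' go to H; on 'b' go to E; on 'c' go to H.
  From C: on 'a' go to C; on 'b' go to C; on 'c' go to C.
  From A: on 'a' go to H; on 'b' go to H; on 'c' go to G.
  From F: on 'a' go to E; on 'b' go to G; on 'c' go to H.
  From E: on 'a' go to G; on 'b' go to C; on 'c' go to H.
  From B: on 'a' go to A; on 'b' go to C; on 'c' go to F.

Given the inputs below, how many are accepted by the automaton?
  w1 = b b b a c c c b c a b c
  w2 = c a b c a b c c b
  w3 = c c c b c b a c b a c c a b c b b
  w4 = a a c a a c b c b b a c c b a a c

w1: Trace: G -b-> B -b-> C -b-> C -a-> C -c-> C -c-> C -c-> C -b-> C -c-> C -a-> C -b-> C -c-> C  → end C, rejected
w2: Trace: G -c-> H -a-> H -b-> E -c-> H -a-> H -b-> E -c-> H -c-> H -b-> E  → end E, accepted
w3: Trace: G -c-> H -c-> H -c-> H -b-> E -c-> H -b-> E -a-> G -c-> H -b-> E -a-> G -c-> H -c-> H -a-> H -b-> E -c-> H -b-> E -b-> C  → end C, rejected
w4: Trace: G -a-> E -a-> G -c-> H -a-> H -a-> H -c-> H -b-> E -c-> H -b-> E -b-> C -a-> C -c-> C -c-> C -b-> C -a-> C -a-> C -c-> C  → end C, rejected

1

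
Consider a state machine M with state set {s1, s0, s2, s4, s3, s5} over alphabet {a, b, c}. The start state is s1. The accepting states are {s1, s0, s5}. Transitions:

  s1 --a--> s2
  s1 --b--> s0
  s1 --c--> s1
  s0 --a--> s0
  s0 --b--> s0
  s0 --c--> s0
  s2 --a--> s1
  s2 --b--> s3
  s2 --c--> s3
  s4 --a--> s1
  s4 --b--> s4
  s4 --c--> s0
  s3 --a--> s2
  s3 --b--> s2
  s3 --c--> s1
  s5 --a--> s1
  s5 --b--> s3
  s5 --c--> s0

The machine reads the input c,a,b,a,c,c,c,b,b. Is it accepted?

Trace: s1 -c-> s1 -a-> s2 -b-> s3 -a-> s2 -c-> s3 -c-> s1 -c-> s1 -b-> s0 -b-> s0
End state s0 is accepting.

Yes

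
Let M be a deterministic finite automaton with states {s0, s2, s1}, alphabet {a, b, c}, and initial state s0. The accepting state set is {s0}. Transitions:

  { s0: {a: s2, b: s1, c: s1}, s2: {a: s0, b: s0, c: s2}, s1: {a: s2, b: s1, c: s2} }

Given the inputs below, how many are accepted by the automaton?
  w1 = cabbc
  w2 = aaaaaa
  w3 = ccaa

w1:
  start at s0
  read 'c': s0 → s1
  read 'a': s1 → s2
  read 'b': s2 → s0
  read 'b': s0 → s1
  read 'c': s1 → s2
  end s2, rejected
w2:
  start at s0
  read 'a': s0 → s2
  read 'a': s2 → s0
  read 'a': s0 → s2
  read 'a': s2 → s0
  read 'a': s0 → s2
  read 'a': s2 → s0
  end s0, accepted
w3:
  start at s0
  read 'c': s0 → s1
  read 'c': s1 → s2
  read 'a': s2 → s0
  read 'a': s0 → s2
  end s2, rejected

1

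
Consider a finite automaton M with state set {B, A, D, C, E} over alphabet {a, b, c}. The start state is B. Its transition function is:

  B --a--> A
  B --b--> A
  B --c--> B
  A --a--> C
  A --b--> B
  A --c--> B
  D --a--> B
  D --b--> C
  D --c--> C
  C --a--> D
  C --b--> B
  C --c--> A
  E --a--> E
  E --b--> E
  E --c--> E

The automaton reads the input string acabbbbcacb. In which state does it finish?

A

Trace: B -a-> A -c-> B -a-> A -b-> B -b-> A -b-> B -b-> A -c-> B -a-> A -c-> B -b-> A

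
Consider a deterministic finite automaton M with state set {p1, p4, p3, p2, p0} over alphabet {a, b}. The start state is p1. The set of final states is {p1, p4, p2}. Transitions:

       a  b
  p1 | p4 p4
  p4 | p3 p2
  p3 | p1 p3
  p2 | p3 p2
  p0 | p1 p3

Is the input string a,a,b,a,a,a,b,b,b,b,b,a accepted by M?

Yes

start at p1
read 'a': p1 → p4
read 'a': p4 → p3
read 'b': p3 → p3
read 'a': p3 → p1
read 'a': p1 → p4
read 'a': p4 → p3
read 'b': p3 → p3
read 'b': p3 → p3
read 'b': p3 → p3
read 'b': p3 → p3
read 'b': p3 → p3
read 'a': p3 → p1
End state p1 is accepting.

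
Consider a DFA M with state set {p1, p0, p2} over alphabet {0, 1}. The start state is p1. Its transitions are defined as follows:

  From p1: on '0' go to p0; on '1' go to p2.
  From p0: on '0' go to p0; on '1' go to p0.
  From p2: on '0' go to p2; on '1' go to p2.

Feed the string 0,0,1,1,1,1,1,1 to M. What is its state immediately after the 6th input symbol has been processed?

p0

Trace: p1 -0-> p0 -0-> p0 -1-> p0 -1-> p0 -1-> p0 -1-> p0
After 6 symbols: p0.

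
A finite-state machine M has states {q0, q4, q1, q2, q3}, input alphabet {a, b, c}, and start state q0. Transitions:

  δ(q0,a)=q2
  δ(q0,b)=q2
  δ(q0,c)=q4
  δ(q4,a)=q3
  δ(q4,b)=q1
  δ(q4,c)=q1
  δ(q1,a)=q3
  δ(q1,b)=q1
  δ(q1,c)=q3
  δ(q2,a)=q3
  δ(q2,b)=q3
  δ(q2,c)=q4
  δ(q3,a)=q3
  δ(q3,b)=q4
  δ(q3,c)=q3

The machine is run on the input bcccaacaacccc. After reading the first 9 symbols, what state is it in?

q3

Trace: q0 -b-> q2 -c-> q4 -c-> q1 -c-> q3 -a-> q3 -a-> q3 -c-> q3 -a-> q3 -a-> q3
After 9 symbols: q3.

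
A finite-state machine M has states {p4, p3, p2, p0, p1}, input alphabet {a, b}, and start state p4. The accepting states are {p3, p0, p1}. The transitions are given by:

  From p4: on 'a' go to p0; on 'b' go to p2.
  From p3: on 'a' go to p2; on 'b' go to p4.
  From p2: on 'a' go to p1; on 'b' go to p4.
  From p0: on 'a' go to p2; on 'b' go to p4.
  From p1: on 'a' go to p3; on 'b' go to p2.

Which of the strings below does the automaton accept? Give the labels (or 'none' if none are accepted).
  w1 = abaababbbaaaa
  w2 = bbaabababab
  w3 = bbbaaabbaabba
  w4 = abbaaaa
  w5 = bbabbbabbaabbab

w1: Trace: p4 -a-> p0 -b-> p4 -a-> p0 -a-> p2 -b-> p4 -a-> p0 -b-> p4 -b-> p2 -b-> p4 -a-> p0 -a-> p2 -a-> p1 -a-> p3  → end p3, accepted
w2: Trace: p4 -b-> p2 -b-> p4 -a-> p0 -a-> p2 -b-> p4 -a-> p0 -b-> p4 -a-> p0 -b-> p4 -a-> p0 -b-> p4  → end p4, rejected
w3: Trace: p4 -b-> p2 -b-> p4 -b-> p2 -a-> p1 -a-> p3 -a-> p2 -b-> p4 -b-> p2 -a-> p1 -a-> p3 -b-> p4 -b-> p2 -a-> p1  → end p1, accepted
w4: Trace: p4 -a-> p0 -b-> p4 -b-> p2 -a-> p1 -a-> p3 -a-> p2 -a-> p1  → end p1, accepted
w5: Trace: p4 -b-> p2 -b-> p4 -a-> p0 -b-> p4 -b-> p2 -b-> p4 -a-> p0 -b-> p4 -b-> p2 -a-> p1 -a-> p3 -b-> p4 -b-> p2 -a-> p1 -b-> p2  → end p2, rejected

w1, w3, w4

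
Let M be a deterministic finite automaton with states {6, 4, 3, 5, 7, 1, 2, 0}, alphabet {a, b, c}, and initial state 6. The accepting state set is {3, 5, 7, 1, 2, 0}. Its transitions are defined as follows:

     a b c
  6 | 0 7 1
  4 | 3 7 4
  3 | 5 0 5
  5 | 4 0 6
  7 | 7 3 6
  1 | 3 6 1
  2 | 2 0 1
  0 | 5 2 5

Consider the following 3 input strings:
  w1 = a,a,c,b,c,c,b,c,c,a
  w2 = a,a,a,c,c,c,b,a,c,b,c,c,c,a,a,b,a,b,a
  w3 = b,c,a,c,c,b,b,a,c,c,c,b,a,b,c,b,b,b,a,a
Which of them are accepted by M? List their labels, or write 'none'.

w1, w2

w1: 6 → 0 → 5 → 6 → 7 → 6 → 1 → 6 → 1 → 1 → 3  → end 3, accepted
w2: 6 → 0 → 5 → 4 → 4 → 4 → 4 → 7 → 7 → 6 → 7 → 6 → 1 → 1 → 3 → 5 → 0 → 5 → 0 → 5  → end 5, accepted
w3: 6 → 7 → 6 → 0 → 5 → 6 → 7 → 3 → 5 → 6 → 1 → 1 → 6 → 0 → 2 → 1 → 6 → 7 → 3 → 5 → 4  → end 4, rejected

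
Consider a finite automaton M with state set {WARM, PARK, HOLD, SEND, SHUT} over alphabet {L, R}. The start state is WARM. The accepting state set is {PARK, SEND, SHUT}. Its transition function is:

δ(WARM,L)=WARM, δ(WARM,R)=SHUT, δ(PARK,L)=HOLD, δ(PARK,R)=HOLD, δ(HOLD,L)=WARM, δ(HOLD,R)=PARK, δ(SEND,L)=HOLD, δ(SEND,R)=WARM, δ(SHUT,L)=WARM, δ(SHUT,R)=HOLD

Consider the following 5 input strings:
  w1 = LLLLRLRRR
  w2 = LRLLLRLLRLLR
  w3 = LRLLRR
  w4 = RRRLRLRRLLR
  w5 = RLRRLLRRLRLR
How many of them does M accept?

4

w1:
  start at WARM
  read 'L': WARM → WARM
  read 'L': WARM → WARM
  read 'L': WARM → WARM
  read 'L': WARM → WARM
  read 'R': WARM → SHUT
  read 'L': SHUT → WARM
  read 'R': WARM → SHUT
  read 'R': SHUT → HOLD
  read 'R': HOLD → PARK
  end PARK, accepted
w2:
  start at WARM
  read 'L': WARM → WARM
  read 'R': WARM → SHUT
  read 'L': SHUT → WARM
  read 'L': WARM → WARM
  read 'L': WARM → WARM
  read 'R': WARM → SHUT
  read 'L': SHUT → WARM
  read 'L': WARM → WARM
  read 'R': WARM → SHUT
  read 'L': SHUT → WARM
  read 'L': WARM → WARM
  read 'R': WARM → SHUT
  end SHUT, accepted
w3:
  start at WARM
  read 'L': WARM → WARM
  read 'R': WARM → SHUT
  read 'L': SHUT → WARM
  read 'L': WARM → WARM
  read 'R': WARM → SHUT
  read 'R': SHUT → HOLD
  end HOLD, rejected
w4:
  start at WARM
  read 'R': WARM → SHUT
  read 'R': SHUT → HOLD
  read 'R': HOLD → PARK
  read 'L': PARK → HOLD
  read 'R': HOLD → PARK
  read 'L': PARK → HOLD
  read 'R': HOLD → PARK
  read 'R': PARK → HOLD
  read 'L': HOLD → WARM
  read 'L': WARM → WARM
  read 'R': WARM → SHUT
  end SHUT, accepted
w5:
  start at WARM
  read 'R': WARM → SHUT
  read 'L': SHUT → WARM
  read 'R': WARM → SHUT
  read 'R': SHUT → HOLD
  read 'L': HOLD → WARM
  read 'L': WARM → WARM
  read 'R': WARM → SHUT
  read 'R': SHUT → HOLD
  read 'L': HOLD → WARM
  read 'R': WARM → SHUT
  read 'L': SHUT → WARM
  read 'R': WARM → SHUT
  end SHUT, accepted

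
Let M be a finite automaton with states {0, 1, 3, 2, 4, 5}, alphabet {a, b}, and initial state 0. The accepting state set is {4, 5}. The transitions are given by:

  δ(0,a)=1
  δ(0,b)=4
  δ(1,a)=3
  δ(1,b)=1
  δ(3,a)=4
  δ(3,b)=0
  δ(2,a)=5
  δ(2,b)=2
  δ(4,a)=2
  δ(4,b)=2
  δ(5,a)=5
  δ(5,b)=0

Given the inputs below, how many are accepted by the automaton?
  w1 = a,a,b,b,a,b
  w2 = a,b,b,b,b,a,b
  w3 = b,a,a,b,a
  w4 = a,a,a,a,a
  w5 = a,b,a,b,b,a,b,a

2

w1: 0 → 1 → 3 → 0 → 4 → 2 → 2  → end 2, rejected
w2: 0 → 1 → 1 → 1 → 1 → 1 → 3 → 0  → end 0, rejected
w3: 0 → 4 → 2 → 5 → 0 → 1  → end 1, rejected
w4: 0 → 1 → 3 → 4 → 2 → 5  → end 5, accepted
w5: 0 → 1 → 1 → 3 → 0 → 4 → 2 → 2 → 5  → end 5, accepted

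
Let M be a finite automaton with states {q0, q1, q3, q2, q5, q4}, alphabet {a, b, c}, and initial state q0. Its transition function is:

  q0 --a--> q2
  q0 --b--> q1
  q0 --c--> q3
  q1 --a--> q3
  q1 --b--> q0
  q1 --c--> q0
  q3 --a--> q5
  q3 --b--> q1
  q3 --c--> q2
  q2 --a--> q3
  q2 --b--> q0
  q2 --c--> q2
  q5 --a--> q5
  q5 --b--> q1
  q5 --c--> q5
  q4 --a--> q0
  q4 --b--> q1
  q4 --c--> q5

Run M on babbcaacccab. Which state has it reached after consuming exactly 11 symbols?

q5

q0 → q1 → q3 → q1 → q0 → q3 → q5 → q5 → q5 → q5 → q5 → q5
After 11 symbols: q5.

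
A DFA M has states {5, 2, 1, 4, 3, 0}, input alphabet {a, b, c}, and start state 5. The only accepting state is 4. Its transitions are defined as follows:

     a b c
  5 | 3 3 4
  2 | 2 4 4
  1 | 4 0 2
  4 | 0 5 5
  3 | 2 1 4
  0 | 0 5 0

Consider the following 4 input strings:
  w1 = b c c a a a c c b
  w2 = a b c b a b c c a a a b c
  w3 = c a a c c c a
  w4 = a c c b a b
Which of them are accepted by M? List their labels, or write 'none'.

w4

w1: 5 → 3 → 4 → 5 → 3 → 2 → 2 → 4 → 5 → 3  → end 3, rejected
w2: 5 → 3 → 1 → 2 → 4 → 0 → 5 → 4 → 5 → 3 → 2 → 2 → 4 → 5  → end 5, rejected
w3: 5 → 4 → 0 → 0 → 0 → 0 → 0 → 0  → end 0, rejected
w4: 5 → 3 → 4 → 5 → 3 → 2 → 4  → end 4, accepted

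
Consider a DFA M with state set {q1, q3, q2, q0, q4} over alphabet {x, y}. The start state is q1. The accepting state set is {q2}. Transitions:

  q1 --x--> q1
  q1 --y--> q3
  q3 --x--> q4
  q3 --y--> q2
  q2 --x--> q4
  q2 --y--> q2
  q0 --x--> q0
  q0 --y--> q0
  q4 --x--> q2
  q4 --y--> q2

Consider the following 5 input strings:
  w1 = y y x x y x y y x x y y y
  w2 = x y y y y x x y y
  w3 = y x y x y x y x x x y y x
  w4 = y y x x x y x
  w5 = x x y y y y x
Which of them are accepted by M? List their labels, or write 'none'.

w1: q1 → q3 → q2 → q4 → q2 → q2 → q4 → q2 → q2 → q4 → q2 → q2 → q2 → q2  → end q2, accepted
w2: q1 → q1 → q3 → q2 → q2 → q2 → q4 → q2 → q2 → q2  → end q2, accepted
w3: q1 → q3 → q4 → q2 → q4 → q2 → q4 → q2 → q4 → q2 → q4 → q2 → q2 → q4  → end q4, rejected
w4: q1 → q3 → q2 → q4 → q2 → q4 → q2 → q4  → end q4, rejected
w5: q1 → q1 → q1 → q3 → q2 → q2 → q2 → q4  → end q4, rejected

w1, w2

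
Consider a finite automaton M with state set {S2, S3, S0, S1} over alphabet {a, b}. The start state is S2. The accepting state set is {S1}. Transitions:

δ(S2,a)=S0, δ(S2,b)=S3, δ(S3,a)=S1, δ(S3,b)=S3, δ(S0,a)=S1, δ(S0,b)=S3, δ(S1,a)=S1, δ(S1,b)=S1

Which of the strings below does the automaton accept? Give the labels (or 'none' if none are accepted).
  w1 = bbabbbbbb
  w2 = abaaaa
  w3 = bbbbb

w1, w2

w1: S2 → S3 → S3 → S1 → S1 → S1 → S1 → S1 → S1 → S1  → end S1, accepted
w2: S2 → S0 → S3 → S1 → S1 → S1 → S1  → end S1, accepted
w3: S2 → S3 → S3 → S3 → S3 → S3  → end S3, rejected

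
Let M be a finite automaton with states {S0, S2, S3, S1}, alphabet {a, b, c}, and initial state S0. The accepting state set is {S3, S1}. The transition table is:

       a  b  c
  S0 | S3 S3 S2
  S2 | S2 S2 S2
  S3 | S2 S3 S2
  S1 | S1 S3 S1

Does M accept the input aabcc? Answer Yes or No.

No

start at S0
read 'a': S0 → S3
read 'a': S3 → S2
read 'b': S2 → S2
read 'c': S2 → S2
read 'c': S2 → S2
End state S2 is not accepting.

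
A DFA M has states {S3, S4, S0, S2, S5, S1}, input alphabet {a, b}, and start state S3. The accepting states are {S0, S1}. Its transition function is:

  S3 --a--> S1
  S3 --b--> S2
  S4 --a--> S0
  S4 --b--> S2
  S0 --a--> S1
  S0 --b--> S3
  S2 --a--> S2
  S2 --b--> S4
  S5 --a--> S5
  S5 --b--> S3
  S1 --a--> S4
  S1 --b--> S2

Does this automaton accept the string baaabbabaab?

S3 → S2 → S2 → S2 → S2 → S4 → S2 → S2 → S4 → S0 → S1 → S2
End state S2 is not accepting.

No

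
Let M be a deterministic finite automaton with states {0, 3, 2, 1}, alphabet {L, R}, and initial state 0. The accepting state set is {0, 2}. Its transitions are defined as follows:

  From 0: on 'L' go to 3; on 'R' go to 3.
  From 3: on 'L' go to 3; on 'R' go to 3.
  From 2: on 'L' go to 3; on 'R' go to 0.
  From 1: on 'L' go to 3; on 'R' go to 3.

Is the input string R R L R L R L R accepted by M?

No

start at 0
read 'R': 0 → 3
read 'R': 3 → 3
read 'L': 3 → 3
read 'R': 3 → 3
read 'L': 3 → 3
read 'R': 3 → 3
read 'L': 3 → 3
read 'R': 3 → 3
End state 3 is not accepting.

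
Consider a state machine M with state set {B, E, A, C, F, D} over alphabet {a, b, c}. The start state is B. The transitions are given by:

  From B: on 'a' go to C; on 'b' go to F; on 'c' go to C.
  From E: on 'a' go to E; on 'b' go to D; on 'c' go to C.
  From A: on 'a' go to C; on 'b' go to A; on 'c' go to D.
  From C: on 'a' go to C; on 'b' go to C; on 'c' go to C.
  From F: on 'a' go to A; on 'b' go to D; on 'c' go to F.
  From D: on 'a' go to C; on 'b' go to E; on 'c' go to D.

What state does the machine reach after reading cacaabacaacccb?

C

Trace: B -c-> C -a-> C -c-> C -a-> C -a-> C -b-> C -a-> C -c-> C -a-> C -a-> C -c-> C -c-> C -c-> C -b-> C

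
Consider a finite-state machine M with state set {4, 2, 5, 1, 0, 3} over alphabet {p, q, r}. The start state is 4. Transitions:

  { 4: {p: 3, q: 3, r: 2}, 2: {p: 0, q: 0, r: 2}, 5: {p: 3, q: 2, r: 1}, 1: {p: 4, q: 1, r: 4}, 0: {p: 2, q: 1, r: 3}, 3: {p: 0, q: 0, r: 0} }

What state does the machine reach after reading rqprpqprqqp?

4

start at 4
read 'r': 4 → 2
read 'q': 2 → 0
read 'p': 0 → 2
read 'r': 2 → 2
read 'p': 2 → 0
read 'q': 0 → 1
read 'p': 1 → 4
read 'r': 4 → 2
read 'q': 2 → 0
read 'q': 0 → 1
read 'p': 1 → 4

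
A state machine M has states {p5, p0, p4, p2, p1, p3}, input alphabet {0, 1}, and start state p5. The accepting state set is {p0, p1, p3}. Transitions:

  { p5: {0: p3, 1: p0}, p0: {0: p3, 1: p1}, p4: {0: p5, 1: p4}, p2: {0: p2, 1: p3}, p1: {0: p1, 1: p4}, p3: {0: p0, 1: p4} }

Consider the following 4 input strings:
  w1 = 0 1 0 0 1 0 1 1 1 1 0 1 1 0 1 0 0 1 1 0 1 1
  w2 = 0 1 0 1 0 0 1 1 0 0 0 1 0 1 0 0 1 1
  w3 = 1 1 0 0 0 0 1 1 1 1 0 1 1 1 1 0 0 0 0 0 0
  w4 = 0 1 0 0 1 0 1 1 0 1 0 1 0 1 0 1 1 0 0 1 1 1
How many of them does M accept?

2

w1: Trace: p5 -0-> p3 -1-> p4 -0-> p5 -0-> p3 -1-> p4 -0-> p5 -1-> p0 -1-> p1 -1-> p4 -1-> p4 -0-> p5 -1-> p0 -1-> p1 -0-> p1 -1-> p4 -0-> p5 -0-> p3 -1-> p4 -1-> p4 -0-> p5 -1-> p0 -1-> p1  → end p1, accepted
w2: Trace: p5 -0-> p3 -1-> p4 -0-> p5 -1-> p0 -0-> p3 -0-> p0 -1-> p1 -1-> p4 -0-> p5 -0-> p3 -0-> p0 -1-> p1 -0-> p1 -1-> p4 -0-> p5 -0-> p3 -1-> p4 -1-> p4  → end p4, rejected
w3: Trace: p5 -1-> p0 -1-> p1 -0-> p1 -0-> p1 -0-> p1 -0-> p1 -1-> p4 -1-> p4 -1-> p4 -1-> p4 -0-> p5 -1-> p0 -1-> p1 -1-> p4 -1-> p4 -0-> p5 -0-> p3 -0-> p0 -0-> p3 -0-> p0 -0-> p3  → end p3, accepted
w4: Trace: p5 -0-> p3 -1-> p4 -0-> p5 -0-> p3 -1-> p4 -0-> p5 -1-> p0 -1-> p1 -0-> p1 -1-> p4 -0-> p5 -1-> p0 -0-> p3 -1-> p4 -0-> p5 -1-> p0 -1-> p1 -0-> p1 -0-> p1 -1-> p4 -1-> p4 -1-> p4  → end p4, rejected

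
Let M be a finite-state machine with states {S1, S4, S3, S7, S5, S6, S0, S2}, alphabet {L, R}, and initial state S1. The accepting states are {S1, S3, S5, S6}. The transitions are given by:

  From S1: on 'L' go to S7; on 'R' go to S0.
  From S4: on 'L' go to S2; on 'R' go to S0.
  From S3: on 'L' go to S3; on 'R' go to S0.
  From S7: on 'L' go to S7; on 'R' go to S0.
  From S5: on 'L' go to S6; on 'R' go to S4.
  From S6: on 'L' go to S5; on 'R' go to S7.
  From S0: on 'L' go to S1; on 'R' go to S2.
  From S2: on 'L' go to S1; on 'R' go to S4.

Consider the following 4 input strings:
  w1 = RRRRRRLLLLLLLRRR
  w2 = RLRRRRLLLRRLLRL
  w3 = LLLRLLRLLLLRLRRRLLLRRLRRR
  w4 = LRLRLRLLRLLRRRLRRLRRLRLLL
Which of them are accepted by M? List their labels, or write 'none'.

w1:
  start at S1
  read 'R': S1 → S0
  read 'R': S0 → S2
  read 'R': S2 → S4
  read 'R': S4 → S0
  read 'R': S0 → S2
  read 'R': S2 → S4
  read 'L': S4 → S2
  read 'L': S2 → S1
  read 'L': S1 → S7
  read 'L': S7 → S7
  read 'L': S7 → S7
  read 'L': S7 → S7
  read 'L': S7 → S7
  read 'R': S7 → S0
  read 'R': S0 → S2
  read 'R': S2 → S4
  end S4, rejected
w2:
  start at S1
  read 'R': S1 → S0
  read 'L': S0 → S1
  read 'R': S1 → S0
  read 'R': S0 → S2
  read 'R': S2 → S4
  read 'R': S4 → S0
  read 'L': S0 → S1
  read 'L': S1 → S7
  read 'L': S7 → S7
  read 'R': S7 → S0
  read 'R': S0 → S2
  read 'L': S2 → S1
  read 'L': S1 → S7
  read 'R': S7 → S0
  read 'L': S0 → S1
  end S1, accepted
w3:
  start at S1
  read 'L': S1 → S7
  read 'L': S7 → S7
  read 'L': S7 → S7
  read 'R': S7 → S0
  read 'L': S0 → S1
  read 'L': S1 → S7
  read 'R': S7 → S0
  read 'L': S0 → S1
  read 'L': S1 → S7
  read 'L': S7 → S7
  read 'L': S7 → S7
  read 'R': S7 → S0
  read 'L': S0 → S1
  read 'R': S1 → S0
  read 'R': S0 → S2
  read 'R': S2 → S4
  read 'L': S4 → S2
  read 'L': S2 → S1
  read 'L': S1 → S7
  read 'R': S7 → S0
  read 'R': S0 → S2
  read 'L': S2 → S1
  read 'R': S1 → S0
  read 'R': S0 → S2
  read 'R': S2 → S4
  end S4, rejected
w4:
  start at S1
  read 'L': S1 → S7
  read 'R': S7 → S0
  read 'L': S0 → S1
  read 'R': S1 → S0
  read 'L': S0 → S1
  read 'R': S1 → S0
  read 'L': S0 → S1
  read 'L': S1 → S7
  read 'R': S7 → S0
  read 'L': S0 → S1
  read 'L': S1 → S7
  read 'R': S7 → S0
  read 'R': S0 → S2
  read 'R': S2 → S4
  read 'L': S4 → S2
  read 'R': S2 → S4
  read 'R': S4 → S0
  read 'L': S0 → S1
  read 'R': S1 → S0
  read 'R': S0 → S2
  read 'L': S2 → S1
  read 'R': S1 → S0
  read 'L': S0 → S1
  read 'L': S1 → S7
  read 'L': S7 → S7
  end S7, rejected

w2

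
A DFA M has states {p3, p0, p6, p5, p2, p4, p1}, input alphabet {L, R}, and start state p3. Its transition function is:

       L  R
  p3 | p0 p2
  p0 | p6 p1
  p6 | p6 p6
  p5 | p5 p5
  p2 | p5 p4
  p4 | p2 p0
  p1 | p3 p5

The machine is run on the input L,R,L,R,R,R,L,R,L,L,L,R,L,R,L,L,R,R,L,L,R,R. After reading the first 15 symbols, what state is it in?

p3 → p0 → p1 → p3 → p2 → p4 → p0 → p6 → p6 → p6 → p6 → p6 → p6 → p6 → p6 → p6
After 15 symbols: p6.

p6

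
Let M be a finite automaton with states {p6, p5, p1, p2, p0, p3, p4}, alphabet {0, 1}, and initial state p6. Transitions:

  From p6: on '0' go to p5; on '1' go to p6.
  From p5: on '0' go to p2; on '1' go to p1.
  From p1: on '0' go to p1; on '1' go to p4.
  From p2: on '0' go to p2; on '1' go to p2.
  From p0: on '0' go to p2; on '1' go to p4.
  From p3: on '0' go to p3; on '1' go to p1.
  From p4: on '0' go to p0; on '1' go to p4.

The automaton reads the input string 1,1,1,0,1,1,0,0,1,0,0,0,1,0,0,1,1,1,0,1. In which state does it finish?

Trace: p6 -1-> p6 -1-> p6 -1-> p6 -0-> p5 -1-> p1 -1-> p4 -0-> p0 -0-> p2 -1-> p2 -0-> p2 -0-> p2 -0-> p2 -1-> p2 -0-> p2 -0-> p2 -1-> p2 -1-> p2 -1-> p2 -0-> p2 -1-> p2

p2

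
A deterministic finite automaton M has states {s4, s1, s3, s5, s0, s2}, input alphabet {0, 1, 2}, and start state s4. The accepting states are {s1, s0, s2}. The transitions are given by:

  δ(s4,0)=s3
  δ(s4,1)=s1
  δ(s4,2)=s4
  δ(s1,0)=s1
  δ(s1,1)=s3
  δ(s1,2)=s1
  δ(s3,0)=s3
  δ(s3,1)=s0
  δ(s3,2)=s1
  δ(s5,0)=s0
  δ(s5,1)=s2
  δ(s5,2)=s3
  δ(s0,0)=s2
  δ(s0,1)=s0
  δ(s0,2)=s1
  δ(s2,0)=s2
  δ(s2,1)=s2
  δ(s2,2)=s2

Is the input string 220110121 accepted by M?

Yes

s4 → s4 → s4 → s3 → s0 → s0 → s2 → s2 → s2 → s2
End state s2 is accepting.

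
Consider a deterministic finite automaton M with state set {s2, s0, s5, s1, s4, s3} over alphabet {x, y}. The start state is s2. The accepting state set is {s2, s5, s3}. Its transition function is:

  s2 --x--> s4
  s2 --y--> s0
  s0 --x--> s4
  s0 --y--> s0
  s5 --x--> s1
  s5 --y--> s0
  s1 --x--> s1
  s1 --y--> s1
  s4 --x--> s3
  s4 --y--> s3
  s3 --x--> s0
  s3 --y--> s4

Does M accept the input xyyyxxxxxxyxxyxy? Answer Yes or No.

Yes

Trace: s2 -x-> s4 -y-> s3 -y-> s4 -y-> s3 -x-> s0 -x-> s4 -x-> s3 -x-> s0 -x-> s4 -x-> s3 -y-> s4 -x-> s3 -x-> s0 -y-> s0 -x-> s4 -y-> s3
End state s3 is accepting.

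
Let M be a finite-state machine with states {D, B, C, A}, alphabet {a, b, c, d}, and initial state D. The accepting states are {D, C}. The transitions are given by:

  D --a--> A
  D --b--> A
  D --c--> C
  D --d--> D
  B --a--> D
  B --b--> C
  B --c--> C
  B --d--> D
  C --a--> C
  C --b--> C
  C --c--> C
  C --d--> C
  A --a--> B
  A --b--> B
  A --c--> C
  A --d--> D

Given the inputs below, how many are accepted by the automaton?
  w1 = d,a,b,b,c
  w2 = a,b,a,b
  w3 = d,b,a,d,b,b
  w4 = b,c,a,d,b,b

2

w1:
  start at D
  read 'd': D → D
  read 'a': D → A
  read 'b': A → B
  read 'b': B → C
  read 'c': C → C
  end C, accepted
w2:
  start at D
  read 'a': D → A
  read 'b': A → B
  read 'a': B → D
  read 'b': D → A
  end A, rejected
w3:
  start at D
  read 'd': D → D
  read 'b': D → A
  read 'a': A → B
  read 'd': B → D
  read 'b': D → A
  read 'b': A → B
  end B, rejected
w4:
  start at D
  read 'b': D → A
  read 'c': A → C
  read 'a': C → C
  read 'd': C → C
  read 'b': C → C
  read 'b': C → C
  end C, accepted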